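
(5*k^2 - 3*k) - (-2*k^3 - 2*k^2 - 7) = 2*k^3 + 7*k^2 - 3*k + 7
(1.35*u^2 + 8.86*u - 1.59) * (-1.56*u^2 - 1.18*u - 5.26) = -2.106*u^4 - 15.4146*u^3 - 15.0754*u^2 - 44.7274*u + 8.3634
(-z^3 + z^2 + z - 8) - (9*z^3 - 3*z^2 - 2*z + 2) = -10*z^3 + 4*z^2 + 3*z - 10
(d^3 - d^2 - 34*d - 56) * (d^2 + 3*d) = d^5 + 2*d^4 - 37*d^3 - 158*d^2 - 168*d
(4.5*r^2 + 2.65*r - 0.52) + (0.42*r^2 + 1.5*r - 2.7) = 4.92*r^2 + 4.15*r - 3.22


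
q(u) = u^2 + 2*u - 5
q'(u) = 2*u + 2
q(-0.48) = -5.73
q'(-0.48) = 1.04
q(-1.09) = -5.99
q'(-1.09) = -0.18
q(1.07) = -1.72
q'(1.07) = 4.14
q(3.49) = 14.16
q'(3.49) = 8.98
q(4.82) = 27.87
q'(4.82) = 11.64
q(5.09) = 31.09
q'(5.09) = 12.18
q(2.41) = 5.63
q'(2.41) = 6.82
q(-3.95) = 2.70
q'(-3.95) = -5.90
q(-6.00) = 19.00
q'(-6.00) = -10.00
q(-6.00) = 19.00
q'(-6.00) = -10.00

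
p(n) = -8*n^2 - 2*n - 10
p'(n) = -16*n - 2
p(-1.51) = -25.22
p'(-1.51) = 22.16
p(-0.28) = -10.07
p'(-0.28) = 2.48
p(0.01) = -10.02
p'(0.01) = -2.16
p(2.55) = -67.12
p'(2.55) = -42.80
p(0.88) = -17.96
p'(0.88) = -16.08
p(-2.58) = -58.09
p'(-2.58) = 39.28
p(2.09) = -49.12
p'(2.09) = -35.44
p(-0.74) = -12.90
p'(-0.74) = 9.84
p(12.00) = -1186.00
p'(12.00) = -194.00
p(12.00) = -1186.00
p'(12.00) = -194.00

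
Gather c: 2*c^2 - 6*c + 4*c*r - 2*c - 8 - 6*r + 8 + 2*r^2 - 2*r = 2*c^2 + c*(4*r - 8) + 2*r^2 - 8*r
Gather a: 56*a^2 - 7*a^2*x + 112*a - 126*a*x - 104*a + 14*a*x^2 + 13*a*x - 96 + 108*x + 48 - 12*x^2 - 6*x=a^2*(56 - 7*x) + a*(14*x^2 - 113*x + 8) - 12*x^2 + 102*x - 48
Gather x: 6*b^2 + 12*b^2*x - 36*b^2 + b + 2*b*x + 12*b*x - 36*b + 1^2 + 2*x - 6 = -30*b^2 - 35*b + x*(12*b^2 + 14*b + 2) - 5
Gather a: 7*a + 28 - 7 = 7*a + 21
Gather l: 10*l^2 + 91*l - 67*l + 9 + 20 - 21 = 10*l^2 + 24*l + 8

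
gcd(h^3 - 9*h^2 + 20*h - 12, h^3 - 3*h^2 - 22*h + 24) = h^2 - 7*h + 6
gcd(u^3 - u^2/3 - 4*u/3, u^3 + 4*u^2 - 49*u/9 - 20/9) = u - 4/3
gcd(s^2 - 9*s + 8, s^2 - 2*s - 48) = s - 8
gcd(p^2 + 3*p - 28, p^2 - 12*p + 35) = 1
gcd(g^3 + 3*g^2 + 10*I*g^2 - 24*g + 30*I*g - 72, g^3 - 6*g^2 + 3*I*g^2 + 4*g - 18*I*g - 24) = g + 4*I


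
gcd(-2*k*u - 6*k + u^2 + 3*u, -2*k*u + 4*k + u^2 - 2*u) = -2*k + u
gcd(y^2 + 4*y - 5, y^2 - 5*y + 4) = y - 1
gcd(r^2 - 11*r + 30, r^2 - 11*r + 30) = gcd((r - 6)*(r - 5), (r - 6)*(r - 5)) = r^2 - 11*r + 30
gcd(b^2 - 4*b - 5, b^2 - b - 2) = b + 1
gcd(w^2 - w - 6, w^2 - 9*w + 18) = w - 3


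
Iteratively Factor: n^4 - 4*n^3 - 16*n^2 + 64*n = (n - 4)*(n^3 - 16*n) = n*(n - 4)*(n^2 - 16) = n*(n - 4)^2*(n + 4)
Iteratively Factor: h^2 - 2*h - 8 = (h + 2)*(h - 4)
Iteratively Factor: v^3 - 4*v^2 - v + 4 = (v + 1)*(v^2 - 5*v + 4) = (v - 4)*(v + 1)*(v - 1)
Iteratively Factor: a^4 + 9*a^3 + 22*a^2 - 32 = (a + 4)*(a^3 + 5*a^2 + 2*a - 8) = (a - 1)*(a + 4)*(a^2 + 6*a + 8) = (a - 1)*(a + 4)^2*(a + 2)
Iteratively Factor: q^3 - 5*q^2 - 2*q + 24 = (q - 3)*(q^2 - 2*q - 8) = (q - 3)*(q + 2)*(q - 4)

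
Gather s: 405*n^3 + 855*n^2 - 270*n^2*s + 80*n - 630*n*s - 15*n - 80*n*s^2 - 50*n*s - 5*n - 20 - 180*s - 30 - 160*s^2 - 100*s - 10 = 405*n^3 + 855*n^2 + 60*n + s^2*(-80*n - 160) + s*(-270*n^2 - 680*n - 280) - 60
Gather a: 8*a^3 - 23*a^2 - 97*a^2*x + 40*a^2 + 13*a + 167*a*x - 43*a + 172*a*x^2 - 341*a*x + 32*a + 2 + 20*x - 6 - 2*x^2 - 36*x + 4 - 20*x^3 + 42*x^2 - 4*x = 8*a^3 + a^2*(17 - 97*x) + a*(172*x^2 - 174*x + 2) - 20*x^3 + 40*x^2 - 20*x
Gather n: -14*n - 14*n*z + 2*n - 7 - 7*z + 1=n*(-14*z - 12) - 7*z - 6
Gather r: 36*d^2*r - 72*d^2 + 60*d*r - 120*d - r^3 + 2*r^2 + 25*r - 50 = -72*d^2 - 120*d - r^3 + 2*r^2 + r*(36*d^2 + 60*d + 25) - 50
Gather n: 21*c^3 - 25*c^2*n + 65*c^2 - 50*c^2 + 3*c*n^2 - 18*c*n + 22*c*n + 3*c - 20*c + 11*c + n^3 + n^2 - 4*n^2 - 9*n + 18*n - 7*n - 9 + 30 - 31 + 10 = 21*c^3 + 15*c^2 - 6*c + n^3 + n^2*(3*c - 3) + n*(-25*c^2 + 4*c + 2)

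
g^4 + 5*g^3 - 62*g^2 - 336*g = g*(g - 8)*(g + 6)*(g + 7)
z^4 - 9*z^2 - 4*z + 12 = (z - 3)*(z - 1)*(z + 2)^2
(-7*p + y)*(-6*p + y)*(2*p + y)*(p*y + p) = 84*p^4*y + 84*p^4 + 16*p^3*y^2 + 16*p^3*y - 11*p^2*y^3 - 11*p^2*y^2 + p*y^4 + p*y^3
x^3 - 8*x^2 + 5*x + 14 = (x - 7)*(x - 2)*(x + 1)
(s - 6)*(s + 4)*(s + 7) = s^3 + 5*s^2 - 38*s - 168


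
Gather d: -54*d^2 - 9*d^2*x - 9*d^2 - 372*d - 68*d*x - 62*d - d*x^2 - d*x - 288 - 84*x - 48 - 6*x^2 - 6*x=d^2*(-9*x - 63) + d*(-x^2 - 69*x - 434) - 6*x^2 - 90*x - 336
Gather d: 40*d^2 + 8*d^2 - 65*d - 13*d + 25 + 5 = 48*d^2 - 78*d + 30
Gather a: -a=-a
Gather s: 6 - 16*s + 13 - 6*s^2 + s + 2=-6*s^2 - 15*s + 21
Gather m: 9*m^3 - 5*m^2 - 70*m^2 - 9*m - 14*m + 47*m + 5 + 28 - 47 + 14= 9*m^3 - 75*m^2 + 24*m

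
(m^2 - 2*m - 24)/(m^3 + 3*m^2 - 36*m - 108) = (m + 4)/(m^2 + 9*m + 18)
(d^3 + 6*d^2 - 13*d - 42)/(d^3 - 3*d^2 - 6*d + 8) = (d^2 + 4*d - 21)/(d^2 - 5*d + 4)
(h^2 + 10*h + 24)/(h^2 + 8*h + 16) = (h + 6)/(h + 4)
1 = 1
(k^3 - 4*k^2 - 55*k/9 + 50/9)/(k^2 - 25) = (k^2 + k - 10/9)/(k + 5)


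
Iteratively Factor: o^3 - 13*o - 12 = (o + 3)*(o^2 - 3*o - 4) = (o + 1)*(o + 3)*(o - 4)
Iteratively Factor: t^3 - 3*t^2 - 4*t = (t - 4)*(t^2 + t) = (t - 4)*(t + 1)*(t)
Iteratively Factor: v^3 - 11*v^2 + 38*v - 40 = (v - 4)*(v^2 - 7*v + 10) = (v - 5)*(v - 4)*(v - 2)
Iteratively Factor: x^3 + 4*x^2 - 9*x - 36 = (x + 3)*(x^2 + x - 12) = (x + 3)*(x + 4)*(x - 3)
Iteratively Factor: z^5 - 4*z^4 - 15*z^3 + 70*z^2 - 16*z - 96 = (z + 4)*(z^4 - 8*z^3 + 17*z^2 + 2*z - 24) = (z - 3)*(z + 4)*(z^3 - 5*z^2 + 2*z + 8) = (z - 3)*(z - 2)*(z + 4)*(z^2 - 3*z - 4) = (z - 3)*(z - 2)*(z + 1)*(z + 4)*(z - 4)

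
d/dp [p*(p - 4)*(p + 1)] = 3*p^2 - 6*p - 4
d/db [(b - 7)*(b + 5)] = 2*b - 2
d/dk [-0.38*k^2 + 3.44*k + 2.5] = 3.44 - 0.76*k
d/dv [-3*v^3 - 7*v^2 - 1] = v*(-9*v - 14)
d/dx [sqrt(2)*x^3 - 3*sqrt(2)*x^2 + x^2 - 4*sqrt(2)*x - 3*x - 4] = 3*sqrt(2)*x^2 - 6*sqrt(2)*x + 2*x - 4*sqrt(2) - 3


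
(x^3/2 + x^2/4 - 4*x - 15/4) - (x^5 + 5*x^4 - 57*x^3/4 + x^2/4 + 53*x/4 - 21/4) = -x^5 - 5*x^4 + 59*x^3/4 - 69*x/4 + 3/2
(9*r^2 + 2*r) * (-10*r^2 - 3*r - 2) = -90*r^4 - 47*r^3 - 24*r^2 - 4*r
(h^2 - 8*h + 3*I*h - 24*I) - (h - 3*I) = h^2 - 9*h + 3*I*h - 21*I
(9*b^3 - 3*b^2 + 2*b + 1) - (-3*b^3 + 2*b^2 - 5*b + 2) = 12*b^3 - 5*b^2 + 7*b - 1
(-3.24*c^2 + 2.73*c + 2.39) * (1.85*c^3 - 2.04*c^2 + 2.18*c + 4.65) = -5.994*c^5 + 11.6601*c^4 - 8.2109*c^3 - 13.9902*c^2 + 17.9047*c + 11.1135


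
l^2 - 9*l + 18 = (l - 6)*(l - 3)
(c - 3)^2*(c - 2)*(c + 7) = c^4 - c^3 - 35*c^2 + 129*c - 126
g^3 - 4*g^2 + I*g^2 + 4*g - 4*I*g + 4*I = (g - 2)^2*(g + I)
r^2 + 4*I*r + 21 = (r - 3*I)*(r + 7*I)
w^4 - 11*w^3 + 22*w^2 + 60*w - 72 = (w - 6)^2*(w - 1)*(w + 2)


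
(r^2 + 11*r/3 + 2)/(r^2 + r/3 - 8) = (3*r + 2)/(3*r - 8)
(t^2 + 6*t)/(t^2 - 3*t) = (t + 6)/(t - 3)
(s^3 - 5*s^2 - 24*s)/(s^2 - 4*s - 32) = s*(s + 3)/(s + 4)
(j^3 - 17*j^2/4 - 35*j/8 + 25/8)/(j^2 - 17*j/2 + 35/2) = (8*j^2 + 6*j - 5)/(4*(2*j - 7))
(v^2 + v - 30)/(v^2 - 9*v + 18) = (v^2 + v - 30)/(v^2 - 9*v + 18)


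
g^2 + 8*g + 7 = (g + 1)*(g + 7)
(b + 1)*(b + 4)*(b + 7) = b^3 + 12*b^2 + 39*b + 28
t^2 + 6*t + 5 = (t + 1)*(t + 5)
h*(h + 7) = h^2 + 7*h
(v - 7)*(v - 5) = v^2 - 12*v + 35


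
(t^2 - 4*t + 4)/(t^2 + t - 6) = (t - 2)/(t + 3)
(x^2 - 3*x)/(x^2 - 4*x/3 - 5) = 3*x/(3*x + 5)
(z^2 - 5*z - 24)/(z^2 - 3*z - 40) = (z + 3)/(z + 5)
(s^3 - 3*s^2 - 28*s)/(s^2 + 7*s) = (s^2 - 3*s - 28)/(s + 7)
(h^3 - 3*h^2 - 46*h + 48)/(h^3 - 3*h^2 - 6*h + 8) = (h^2 - 2*h - 48)/(h^2 - 2*h - 8)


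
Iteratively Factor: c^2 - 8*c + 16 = (c - 4)*(c - 4)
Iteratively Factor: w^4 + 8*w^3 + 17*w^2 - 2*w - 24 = (w - 1)*(w^3 + 9*w^2 + 26*w + 24) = (w - 1)*(w + 3)*(w^2 + 6*w + 8) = (w - 1)*(w + 2)*(w + 3)*(w + 4)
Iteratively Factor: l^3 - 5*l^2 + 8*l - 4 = (l - 1)*(l^2 - 4*l + 4) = (l - 2)*(l - 1)*(l - 2)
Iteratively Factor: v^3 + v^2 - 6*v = (v - 2)*(v^2 + 3*v) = (v - 2)*(v + 3)*(v)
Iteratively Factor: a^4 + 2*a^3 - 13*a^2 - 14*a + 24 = (a + 2)*(a^3 - 13*a + 12) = (a - 1)*(a + 2)*(a^2 + a - 12) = (a - 3)*(a - 1)*(a + 2)*(a + 4)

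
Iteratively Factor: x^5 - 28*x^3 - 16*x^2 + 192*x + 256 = (x - 4)*(x^4 + 4*x^3 - 12*x^2 - 64*x - 64) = (x - 4)^2*(x^3 + 8*x^2 + 20*x + 16) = (x - 4)^2*(x + 2)*(x^2 + 6*x + 8) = (x - 4)^2*(x + 2)^2*(x + 4)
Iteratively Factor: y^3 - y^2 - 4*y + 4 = (y - 1)*(y^2 - 4) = (y - 2)*(y - 1)*(y + 2)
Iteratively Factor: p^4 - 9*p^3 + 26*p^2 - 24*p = (p - 4)*(p^3 - 5*p^2 + 6*p) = (p - 4)*(p - 2)*(p^2 - 3*p) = p*(p - 4)*(p - 2)*(p - 3)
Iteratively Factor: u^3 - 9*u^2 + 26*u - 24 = (u - 4)*(u^2 - 5*u + 6) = (u - 4)*(u - 3)*(u - 2)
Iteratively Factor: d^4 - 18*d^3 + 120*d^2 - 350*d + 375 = (d - 3)*(d^3 - 15*d^2 + 75*d - 125) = (d - 5)*(d - 3)*(d^2 - 10*d + 25) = (d - 5)^2*(d - 3)*(d - 5)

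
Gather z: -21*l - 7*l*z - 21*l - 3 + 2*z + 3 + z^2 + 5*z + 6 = -42*l + z^2 + z*(7 - 7*l) + 6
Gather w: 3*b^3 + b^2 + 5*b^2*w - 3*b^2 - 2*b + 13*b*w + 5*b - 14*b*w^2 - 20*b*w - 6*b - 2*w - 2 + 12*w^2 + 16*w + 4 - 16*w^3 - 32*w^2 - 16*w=3*b^3 - 2*b^2 - 3*b - 16*w^3 + w^2*(-14*b - 20) + w*(5*b^2 - 7*b - 2) + 2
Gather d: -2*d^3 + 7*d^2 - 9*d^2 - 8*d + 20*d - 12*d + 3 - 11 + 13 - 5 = -2*d^3 - 2*d^2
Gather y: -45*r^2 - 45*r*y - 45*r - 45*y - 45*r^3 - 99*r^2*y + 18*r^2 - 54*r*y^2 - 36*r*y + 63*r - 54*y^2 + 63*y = -45*r^3 - 27*r^2 + 18*r + y^2*(-54*r - 54) + y*(-99*r^2 - 81*r + 18)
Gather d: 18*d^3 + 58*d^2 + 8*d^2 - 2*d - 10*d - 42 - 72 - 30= 18*d^3 + 66*d^2 - 12*d - 144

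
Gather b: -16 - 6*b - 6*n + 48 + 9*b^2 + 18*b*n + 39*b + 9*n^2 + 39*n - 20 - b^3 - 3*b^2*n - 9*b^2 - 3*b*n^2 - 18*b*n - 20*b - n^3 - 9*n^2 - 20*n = -b^3 - 3*b^2*n + b*(13 - 3*n^2) - n^3 + 13*n + 12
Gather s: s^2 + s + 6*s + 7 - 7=s^2 + 7*s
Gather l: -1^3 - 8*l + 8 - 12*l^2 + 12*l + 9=-12*l^2 + 4*l + 16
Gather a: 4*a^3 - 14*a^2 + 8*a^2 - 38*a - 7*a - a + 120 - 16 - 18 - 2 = 4*a^3 - 6*a^2 - 46*a + 84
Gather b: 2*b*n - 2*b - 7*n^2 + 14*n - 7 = b*(2*n - 2) - 7*n^2 + 14*n - 7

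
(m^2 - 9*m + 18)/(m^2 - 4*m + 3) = (m - 6)/(m - 1)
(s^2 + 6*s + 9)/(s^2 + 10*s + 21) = (s + 3)/(s + 7)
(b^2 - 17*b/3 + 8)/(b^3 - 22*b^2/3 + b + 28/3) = (3*b^2 - 17*b + 24)/(3*b^3 - 22*b^2 + 3*b + 28)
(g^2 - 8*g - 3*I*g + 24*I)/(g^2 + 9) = (g - 8)/(g + 3*I)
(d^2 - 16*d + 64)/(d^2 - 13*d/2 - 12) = 2*(d - 8)/(2*d + 3)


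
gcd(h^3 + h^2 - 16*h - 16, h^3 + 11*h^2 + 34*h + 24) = h^2 + 5*h + 4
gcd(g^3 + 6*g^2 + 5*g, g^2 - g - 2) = g + 1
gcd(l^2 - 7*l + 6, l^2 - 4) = 1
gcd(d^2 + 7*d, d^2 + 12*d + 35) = d + 7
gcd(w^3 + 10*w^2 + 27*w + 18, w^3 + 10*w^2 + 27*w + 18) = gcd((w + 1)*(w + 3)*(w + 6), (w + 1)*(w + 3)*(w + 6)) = w^3 + 10*w^2 + 27*w + 18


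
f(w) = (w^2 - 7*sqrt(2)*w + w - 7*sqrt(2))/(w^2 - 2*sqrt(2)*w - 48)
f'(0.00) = 0.17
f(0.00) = 0.21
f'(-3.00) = 0.73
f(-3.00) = -0.85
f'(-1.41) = 0.29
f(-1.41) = -0.11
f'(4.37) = 0.11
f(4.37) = 0.72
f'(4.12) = 0.10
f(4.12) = 0.69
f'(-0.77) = 0.23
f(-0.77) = 0.05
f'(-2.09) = 0.41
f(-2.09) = -0.35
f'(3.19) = 0.10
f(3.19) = 0.60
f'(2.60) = 0.10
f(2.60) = 0.54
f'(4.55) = 0.11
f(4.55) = 0.74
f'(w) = (-2*w + 2*sqrt(2))*(w^2 - 7*sqrt(2)*w + w - 7*sqrt(2))/(w^2 - 2*sqrt(2)*w - 48)^2 + (2*w - 7*sqrt(2) + 1)/(w^2 - 2*sqrt(2)*w - 48) = (-w^2 + 5*sqrt(2)*w^2 - 96*w + 14*sqrt(2)*w - 76 + 336*sqrt(2))/(w^4 - 4*sqrt(2)*w^3 - 88*w^2 + 192*sqrt(2)*w + 2304)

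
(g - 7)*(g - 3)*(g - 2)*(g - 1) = g^4 - 13*g^3 + 53*g^2 - 83*g + 42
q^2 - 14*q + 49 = (q - 7)^2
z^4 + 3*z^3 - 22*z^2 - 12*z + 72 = (z - 3)*(z - 2)*(z + 2)*(z + 6)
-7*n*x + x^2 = x*(-7*n + x)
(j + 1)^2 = j^2 + 2*j + 1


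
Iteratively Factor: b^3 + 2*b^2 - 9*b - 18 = (b - 3)*(b^2 + 5*b + 6) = (b - 3)*(b + 3)*(b + 2)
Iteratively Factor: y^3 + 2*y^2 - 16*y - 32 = (y + 4)*(y^2 - 2*y - 8) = (y + 2)*(y + 4)*(y - 4)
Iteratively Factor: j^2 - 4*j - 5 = (j - 5)*(j + 1)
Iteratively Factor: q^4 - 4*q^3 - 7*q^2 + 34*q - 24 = (q - 2)*(q^3 - 2*q^2 - 11*q + 12) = (q - 4)*(q - 2)*(q^2 + 2*q - 3) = (q - 4)*(q - 2)*(q - 1)*(q + 3)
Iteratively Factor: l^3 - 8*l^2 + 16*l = (l)*(l^2 - 8*l + 16) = l*(l - 4)*(l - 4)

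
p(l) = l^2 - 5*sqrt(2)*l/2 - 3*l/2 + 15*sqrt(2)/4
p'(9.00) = 12.96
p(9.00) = 40.98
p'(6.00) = 6.96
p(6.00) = 11.09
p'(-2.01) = -9.06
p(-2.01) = 19.46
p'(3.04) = 1.04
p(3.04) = -0.76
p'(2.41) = -0.22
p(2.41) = -1.02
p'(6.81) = 8.58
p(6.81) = 17.39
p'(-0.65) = -6.34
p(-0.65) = 9.00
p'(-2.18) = -9.40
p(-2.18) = 21.03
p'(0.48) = -4.08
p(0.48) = 3.12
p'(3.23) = 1.42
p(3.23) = -0.53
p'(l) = 2*l - 5*sqrt(2)/2 - 3/2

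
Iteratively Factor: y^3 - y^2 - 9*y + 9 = (y + 3)*(y^2 - 4*y + 3) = (y - 3)*(y + 3)*(y - 1)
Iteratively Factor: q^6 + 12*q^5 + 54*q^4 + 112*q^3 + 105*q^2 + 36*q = (q + 1)*(q^5 + 11*q^4 + 43*q^3 + 69*q^2 + 36*q) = q*(q + 1)*(q^4 + 11*q^3 + 43*q^2 + 69*q + 36) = q*(q + 1)*(q + 3)*(q^3 + 8*q^2 + 19*q + 12) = q*(q + 1)^2*(q + 3)*(q^2 + 7*q + 12) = q*(q + 1)^2*(q + 3)*(q + 4)*(q + 3)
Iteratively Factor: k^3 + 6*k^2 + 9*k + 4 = (k + 1)*(k^2 + 5*k + 4) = (k + 1)*(k + 4)*(k + 1)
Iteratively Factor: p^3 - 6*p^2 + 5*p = (p - 1)*(p^2 - 5*p) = (p - 5)*(p - 1)*(p)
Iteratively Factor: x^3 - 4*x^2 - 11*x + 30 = (x - 5)*(x^2 + x - 6) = (x - 5)*(x - 2)*(x + 3)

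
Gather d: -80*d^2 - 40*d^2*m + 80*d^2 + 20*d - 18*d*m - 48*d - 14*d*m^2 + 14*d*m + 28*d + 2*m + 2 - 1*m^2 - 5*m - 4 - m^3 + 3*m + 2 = -40*d^2*m + d*(-14*m^2 - 4*m) - m^3 - m^2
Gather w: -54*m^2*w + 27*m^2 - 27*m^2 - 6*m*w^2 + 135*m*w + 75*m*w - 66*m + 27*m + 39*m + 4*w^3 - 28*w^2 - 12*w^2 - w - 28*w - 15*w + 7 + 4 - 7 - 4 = 4*w^3 + w^2*(-6*m - 40) + w*(-54*m^2 + 210*m - 44)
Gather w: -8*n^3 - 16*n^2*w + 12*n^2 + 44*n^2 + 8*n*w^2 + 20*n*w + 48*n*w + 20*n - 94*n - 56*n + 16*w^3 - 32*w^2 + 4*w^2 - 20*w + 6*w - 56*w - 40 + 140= -8*n^3 + 56*n^2 - 130*n + 16*w^3 + w^2*(8*n - 28) + w*(-16*n^2 + 68*n - 70) + 100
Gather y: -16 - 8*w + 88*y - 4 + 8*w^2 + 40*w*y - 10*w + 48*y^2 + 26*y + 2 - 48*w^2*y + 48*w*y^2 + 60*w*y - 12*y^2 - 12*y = 8*w^2 - 18*w + y^2*(48*w + 36) + y*(-48*w^2 + 100*w + 102) - 18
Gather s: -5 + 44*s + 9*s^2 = 9*s^2 + 44*s - 5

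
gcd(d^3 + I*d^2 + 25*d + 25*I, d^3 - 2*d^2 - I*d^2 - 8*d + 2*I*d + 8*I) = 1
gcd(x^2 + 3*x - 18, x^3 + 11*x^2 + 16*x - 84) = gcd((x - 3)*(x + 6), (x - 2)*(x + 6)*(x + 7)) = x + 6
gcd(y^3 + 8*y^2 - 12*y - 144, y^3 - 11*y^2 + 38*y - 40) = y - 4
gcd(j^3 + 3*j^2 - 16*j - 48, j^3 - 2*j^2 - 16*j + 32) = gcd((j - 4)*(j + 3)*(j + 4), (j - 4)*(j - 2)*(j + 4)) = j^2 - 16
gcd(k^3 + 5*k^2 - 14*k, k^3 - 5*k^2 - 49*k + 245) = k + 7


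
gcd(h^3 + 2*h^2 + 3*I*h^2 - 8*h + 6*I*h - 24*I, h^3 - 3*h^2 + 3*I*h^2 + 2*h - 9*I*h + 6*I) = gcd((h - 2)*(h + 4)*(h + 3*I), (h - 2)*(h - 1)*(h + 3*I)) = h^2 + h*(-2 + 3*I) - 6*I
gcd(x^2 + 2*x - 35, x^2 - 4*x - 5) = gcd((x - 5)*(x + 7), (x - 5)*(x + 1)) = x - 5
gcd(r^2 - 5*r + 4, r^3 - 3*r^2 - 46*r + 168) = r - 4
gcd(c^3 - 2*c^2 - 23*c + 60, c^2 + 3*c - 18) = c - 3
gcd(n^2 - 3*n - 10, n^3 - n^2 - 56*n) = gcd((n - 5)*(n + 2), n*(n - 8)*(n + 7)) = 1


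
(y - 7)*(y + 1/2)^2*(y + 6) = y^4 - 171*y^2/4 - 169*y/4 - 21/2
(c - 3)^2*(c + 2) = c^3 - 4*c^2 - 3*c + 18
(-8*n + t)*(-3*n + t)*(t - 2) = 24*n^2*t - 48*n^2 - 11*n*t^2 + 22*n*t + t^3 - 2*t^2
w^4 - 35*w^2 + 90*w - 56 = (w - 4)*(w - 2)*(w - 1)*(w + 7)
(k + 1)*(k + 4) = k^2 + 5*k + 4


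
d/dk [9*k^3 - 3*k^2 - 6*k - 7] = 27*k^2 - 6*k - 6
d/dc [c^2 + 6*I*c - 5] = 2*c + 6*I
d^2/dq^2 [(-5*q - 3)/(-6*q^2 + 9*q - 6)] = 2*(3*(3 - 10*q)*(2*q^2 - 3*q + 2) + (4*q - 3)^2*(5*q + 3))/(3*(2*q^2 - 3*q + 2)^3)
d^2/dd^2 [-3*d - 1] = 0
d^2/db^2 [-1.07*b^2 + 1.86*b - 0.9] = -2.14000000000000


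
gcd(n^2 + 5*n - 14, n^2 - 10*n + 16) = n - 2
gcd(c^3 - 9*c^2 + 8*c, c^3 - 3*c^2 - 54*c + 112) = c - 8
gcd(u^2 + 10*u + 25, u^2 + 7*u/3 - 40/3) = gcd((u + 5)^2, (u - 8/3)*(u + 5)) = u + 5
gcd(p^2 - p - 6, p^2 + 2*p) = p + 2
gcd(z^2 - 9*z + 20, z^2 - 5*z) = z - 5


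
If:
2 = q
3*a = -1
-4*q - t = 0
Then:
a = -1/3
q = 2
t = -8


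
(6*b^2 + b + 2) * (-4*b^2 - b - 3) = -24*b^4 - 10*b^3 - 27*b^2 - 5*b - 6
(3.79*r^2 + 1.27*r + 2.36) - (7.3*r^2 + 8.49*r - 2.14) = -3.51*r^2 - 7.22*r + 4.5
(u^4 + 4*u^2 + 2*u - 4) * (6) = 6*u^4 + 24*u^2 + 12*u - 24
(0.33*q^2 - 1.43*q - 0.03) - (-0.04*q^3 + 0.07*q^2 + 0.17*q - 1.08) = 0.04*q^3 + 0.26*q^2 - 1.6*q + 1.05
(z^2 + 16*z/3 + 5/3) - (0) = z^2 + 16*z/3 + 5/3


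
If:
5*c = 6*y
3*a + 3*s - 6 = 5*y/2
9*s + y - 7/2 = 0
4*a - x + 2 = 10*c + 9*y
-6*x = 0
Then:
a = 643/310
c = 456/775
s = 311/930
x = 0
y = 76/155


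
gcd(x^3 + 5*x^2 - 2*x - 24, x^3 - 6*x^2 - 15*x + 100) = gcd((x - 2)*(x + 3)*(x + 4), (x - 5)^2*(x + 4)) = x + 4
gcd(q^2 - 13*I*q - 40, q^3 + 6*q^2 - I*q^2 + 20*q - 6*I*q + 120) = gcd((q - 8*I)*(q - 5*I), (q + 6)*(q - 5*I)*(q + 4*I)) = q - 5*I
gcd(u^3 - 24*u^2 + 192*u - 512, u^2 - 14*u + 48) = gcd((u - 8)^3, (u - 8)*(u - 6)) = u - 8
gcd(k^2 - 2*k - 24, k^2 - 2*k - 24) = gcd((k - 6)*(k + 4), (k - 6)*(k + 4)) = k^2 - 2*k - 24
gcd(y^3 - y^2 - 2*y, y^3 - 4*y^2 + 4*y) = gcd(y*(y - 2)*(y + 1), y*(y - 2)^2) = y^2 - 2*y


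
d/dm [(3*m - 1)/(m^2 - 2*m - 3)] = (-3*m^2 + 2*m - 11)/(m^4 - 4*m^3 - 2*m^2 + 12*m + 9)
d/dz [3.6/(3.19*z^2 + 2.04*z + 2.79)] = (-22.968*z - 7.344)/(3.19*z^2 + 2.04*z + 2.79)^2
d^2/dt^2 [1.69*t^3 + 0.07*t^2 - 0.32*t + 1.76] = 10.14*t + 0.14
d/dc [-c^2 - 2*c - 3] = -2*c - 2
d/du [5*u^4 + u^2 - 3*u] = 20*u^3 + 2*u - 3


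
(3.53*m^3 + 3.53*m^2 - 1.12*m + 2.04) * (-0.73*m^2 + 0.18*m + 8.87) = -2.5769*m^5 - 1.9415*m^4 + 32.7641*m^3 + 29.6203*m^2 - 9.5672*m + 18.0948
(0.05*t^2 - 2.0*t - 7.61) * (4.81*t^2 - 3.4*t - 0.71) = 0.2405*t^4 - 9.79*t^3 - 29.8396*t^2 + 27.294*t + 5.4031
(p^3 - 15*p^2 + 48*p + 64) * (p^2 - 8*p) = p^5 - 23*p^4 + 168*p^3 - 320*p^2 - 512*p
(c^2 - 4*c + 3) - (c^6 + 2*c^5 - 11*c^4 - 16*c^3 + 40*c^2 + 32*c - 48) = -c^6 - 2*c^5 + 11*c^4 + 16*c^3 - 39*c^2 - 36*c + 51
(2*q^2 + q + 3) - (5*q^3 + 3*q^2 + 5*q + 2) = -5*q^3 - q^2 - 4*q + 1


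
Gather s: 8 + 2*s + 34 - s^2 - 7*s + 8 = -s^2 - 5*s + 50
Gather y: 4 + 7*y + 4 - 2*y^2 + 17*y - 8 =-2*y^2 + 24*y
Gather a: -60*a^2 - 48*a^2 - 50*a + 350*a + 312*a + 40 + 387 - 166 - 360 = -108*a^2 + 612*a - 99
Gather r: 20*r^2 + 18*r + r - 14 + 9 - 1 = 20*r^2 + 19*r - 6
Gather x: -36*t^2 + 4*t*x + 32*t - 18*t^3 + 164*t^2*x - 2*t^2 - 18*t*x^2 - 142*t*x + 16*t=-18*t^3 - 38*t^2 - 18*t*x^2 + 48*t + x*(164*t^2 - 138*t)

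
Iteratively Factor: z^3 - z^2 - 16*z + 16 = (z - 4)*(z^2 + 3*z - 4) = (z - 4)*(z - 1)*(z + 4)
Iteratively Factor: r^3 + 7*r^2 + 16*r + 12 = (r + 2)*(r^2 + 5*r + 6) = (r + 2)*(r + 3)*(r + 2)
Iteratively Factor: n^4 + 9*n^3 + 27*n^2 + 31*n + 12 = (n + 3)*(n^3 + 6*n^2 + 9*n + 4) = (n + 1)*(n + 3)*(n^2 + 5*n + 4) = (n + 1)*(n + 3)*(n + 4)*(n + 1)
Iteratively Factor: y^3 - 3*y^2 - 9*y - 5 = (y + 1)*(y^2 - 4*y - 5) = (y + 1)^2*(y - 5)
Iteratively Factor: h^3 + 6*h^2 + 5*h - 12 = (h - 1)*(h^2 + 7*h + 12) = (h - 1)*(h + 4)*(h + 3)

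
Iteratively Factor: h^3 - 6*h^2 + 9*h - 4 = (h - 1)*(h^2 - 5*h + 4) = (h - 4)*(h - 1)*(h - 1)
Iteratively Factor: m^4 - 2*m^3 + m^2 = (m - 1)*(m^3 - m^2) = m*(m - 1)*(m^2 - m) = m*(m - 1)^2*(m)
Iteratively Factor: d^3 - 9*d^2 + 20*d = (d - 5)*(d^2 - 4*d) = (d - 5)*(d - 4)*(d)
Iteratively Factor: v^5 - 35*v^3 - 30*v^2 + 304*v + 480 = (v - 5)*(v^4 + 5*v^3 - 10*v^2 - 80*v - 96) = (v - 5)*(v + 4)*(v^3 + v^2 - 14*v - 24) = (v - 5)*(v - 4)*(v + 4)*(v^2 + 5*v + 6) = (v - 5)*(v - 4)*(v + 2)*(v + 4)*(v + 3)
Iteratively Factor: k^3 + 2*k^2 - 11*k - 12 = (k + 4)*(k^2 - 2*k - 3) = (k + 1)*(k + 4)*(k - 3)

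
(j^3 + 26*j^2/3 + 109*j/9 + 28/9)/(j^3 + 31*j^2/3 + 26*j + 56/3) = (j + 1/3)/(j + 2)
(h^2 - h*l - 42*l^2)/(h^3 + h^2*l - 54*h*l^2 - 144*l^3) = (h - 7*l)/(h^2 - 5*h*l - 24*l^2)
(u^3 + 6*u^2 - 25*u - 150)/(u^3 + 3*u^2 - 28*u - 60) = (u + 5)/(u + 2)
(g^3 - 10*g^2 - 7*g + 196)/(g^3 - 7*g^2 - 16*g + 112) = (g - 7)/(g - 4)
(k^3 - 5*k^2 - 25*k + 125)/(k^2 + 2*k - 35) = (k^2 - 25)/(k + 7)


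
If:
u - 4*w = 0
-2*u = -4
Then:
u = 2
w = 1/2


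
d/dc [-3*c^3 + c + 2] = 1 - 9*c^2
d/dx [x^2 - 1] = 2*x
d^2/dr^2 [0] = 0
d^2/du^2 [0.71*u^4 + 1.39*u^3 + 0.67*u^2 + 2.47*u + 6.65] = 8.52*u^2 + 8.34*u + 1.34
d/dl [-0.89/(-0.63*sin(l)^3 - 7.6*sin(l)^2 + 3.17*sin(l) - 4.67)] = (-1.6821*sin(l)^2 - 13.528*sin(l) + 2.8213)*cos(l)/(0.63*sin(l)^3 + 7.6*sin(l)^2 - 3.17*sin(l) + 4.67)^2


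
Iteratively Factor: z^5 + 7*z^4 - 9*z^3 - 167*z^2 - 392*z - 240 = (z + 3)*(z^4 + 4*z^3 - 21*z^2 - 104*z - 80) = (z - 5)*(z + 3)*(z^3 + 9*z^2 + 24*z + 16) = (z - 5)*(z + 1)*(z + 3)*(z^2 + 8*z + 16) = (z - 5)*(z + 1)*(z + 3)*(z + 4)*(z + 4)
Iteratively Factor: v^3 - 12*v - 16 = (v - 4)*(v^2 + 4*v + 4) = (v - 4)*(v + 2)*(v + 2)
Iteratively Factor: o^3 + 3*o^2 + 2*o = (o + 1)*(o^2 + 2*o) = o*(o + 1)*(o + 2)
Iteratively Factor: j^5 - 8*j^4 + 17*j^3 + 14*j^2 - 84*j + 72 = (j + 2)*(j^4 - 10*j^3 + 37*j^2 - 60*j + 36) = (j - 2)*(j + 2)*(j^3 - 8*j^2 + 21*j - 18) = (j - 2)^2*(j + 2)*(j^2 - 6*j + 9) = (j - 3)*(j - 2)^2*(j + 2)*(j - 3)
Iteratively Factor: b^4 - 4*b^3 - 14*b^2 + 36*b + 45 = (b - 3)*(b^3 - b^2 - 17*b - 15) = (b - 3)*(b + 1)*(b^2 - 2*b - 15) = (b - 5)*(b - 3)*(b + 1)*(b + 3)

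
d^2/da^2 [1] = 0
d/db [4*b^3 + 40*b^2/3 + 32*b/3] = 12*b^2 + 80*b/3 + 32/3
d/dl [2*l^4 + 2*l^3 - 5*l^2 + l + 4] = 8*l^3 + 6*l^2 - 10*l + 1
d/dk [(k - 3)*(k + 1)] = 2*k - 2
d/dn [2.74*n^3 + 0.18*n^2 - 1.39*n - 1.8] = 8.22*n^2 + 0.36*n - 1.39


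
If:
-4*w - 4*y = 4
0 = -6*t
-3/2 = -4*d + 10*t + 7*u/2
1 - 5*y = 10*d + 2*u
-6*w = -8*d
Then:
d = 72/59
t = 0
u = 57/59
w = 96/59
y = -155/59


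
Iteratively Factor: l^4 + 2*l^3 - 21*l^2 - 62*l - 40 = (l + 4)*(l^3 - 2*l^2 - 13*l - 10) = (l - 5)*(l + 4)*(l^2 + 3*l + 2) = (l - 5)*(l + 1)*(l + 4)*(l + 2)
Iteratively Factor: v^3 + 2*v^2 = (v)*(v^2 + 2*v) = v^2*(v + 2)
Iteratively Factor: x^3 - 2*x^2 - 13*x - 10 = (x - 5)*(x^2 + 3*x + 2) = (x - 5)*(x + 1)*(x + 2)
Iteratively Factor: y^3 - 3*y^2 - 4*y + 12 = (y - 2)*(y^2 - y - 6) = (y - 2)*(y + 2)*(y - 3)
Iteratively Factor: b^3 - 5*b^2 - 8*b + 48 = (b + 3)*(b^2 - 8*b + 16) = (b - 4)*(b + 3)*(b - 4)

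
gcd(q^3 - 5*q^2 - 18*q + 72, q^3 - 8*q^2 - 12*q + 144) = q^2 - 2*q - 24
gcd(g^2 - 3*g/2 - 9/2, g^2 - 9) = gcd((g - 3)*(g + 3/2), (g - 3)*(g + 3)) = g - 3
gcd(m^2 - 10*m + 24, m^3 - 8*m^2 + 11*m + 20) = m - 4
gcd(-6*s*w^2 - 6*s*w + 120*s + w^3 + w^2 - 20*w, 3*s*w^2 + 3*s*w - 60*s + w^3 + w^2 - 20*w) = w^2 + w - 20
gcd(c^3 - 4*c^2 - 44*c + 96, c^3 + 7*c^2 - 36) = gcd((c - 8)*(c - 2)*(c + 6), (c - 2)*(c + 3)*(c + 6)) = c^2 + 4*c - 12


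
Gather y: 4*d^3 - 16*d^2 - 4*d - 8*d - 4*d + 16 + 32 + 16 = 4*d^3 - 16*d^2 - 16*d + 64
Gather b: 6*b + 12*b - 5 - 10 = 18*b - 15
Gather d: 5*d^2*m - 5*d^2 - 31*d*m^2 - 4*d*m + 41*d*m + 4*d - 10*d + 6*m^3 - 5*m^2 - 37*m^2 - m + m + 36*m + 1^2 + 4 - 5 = d^2*(5*m - 5) + d*(-31*m^2 + 37*m - 6) + 6*m^3 - 42*m^2 + 36*m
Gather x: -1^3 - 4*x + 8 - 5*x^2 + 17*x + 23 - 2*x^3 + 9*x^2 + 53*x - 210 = -2*x^3 + 4*x^2 + 66*x - 180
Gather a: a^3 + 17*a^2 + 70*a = a^3 + 17*a^2 + 70*a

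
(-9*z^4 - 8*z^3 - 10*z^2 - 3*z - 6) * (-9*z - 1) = 81*z^5 + 81*z^4 + 98*z^3 + 37*z^2 + 57*z + 6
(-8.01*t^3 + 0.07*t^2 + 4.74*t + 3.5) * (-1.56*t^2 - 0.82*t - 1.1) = 12.4956*t^5 + 6.459*t^4 + 1.3592*t^3 - 9.4238*t^2 - 8.084*t - 3.85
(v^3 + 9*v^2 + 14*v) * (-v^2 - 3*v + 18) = -v^5 - 12*v^4 - 23*v^3 + 120*v^2 + 252*v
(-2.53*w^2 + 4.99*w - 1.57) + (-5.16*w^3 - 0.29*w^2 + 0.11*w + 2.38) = -5.16*w^3 - 2.82*w^2 + 5.1*w + 0.81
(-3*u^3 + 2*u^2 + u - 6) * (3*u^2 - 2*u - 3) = -9*u^5 + 12*u^4 + 8*u^3 - 26*u^2 + 9*u + 18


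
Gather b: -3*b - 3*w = -3*b - 3*w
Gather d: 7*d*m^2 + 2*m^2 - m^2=7*d*m^2 + m^2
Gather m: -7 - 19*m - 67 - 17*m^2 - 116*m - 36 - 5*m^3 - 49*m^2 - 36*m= -5*m^3 - 66*m^2 - 171*m - 110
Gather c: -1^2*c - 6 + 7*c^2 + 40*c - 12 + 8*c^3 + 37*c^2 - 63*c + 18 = 8*c^3 + 44*c^2 - 24*c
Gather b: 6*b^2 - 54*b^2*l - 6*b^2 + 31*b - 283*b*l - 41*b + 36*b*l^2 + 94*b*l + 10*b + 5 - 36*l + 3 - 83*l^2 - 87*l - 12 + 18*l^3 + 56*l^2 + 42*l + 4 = -54*b^2*l + b*(36*l^2 - 189*l) + 18*l^3 - 27*l^2 - 81*l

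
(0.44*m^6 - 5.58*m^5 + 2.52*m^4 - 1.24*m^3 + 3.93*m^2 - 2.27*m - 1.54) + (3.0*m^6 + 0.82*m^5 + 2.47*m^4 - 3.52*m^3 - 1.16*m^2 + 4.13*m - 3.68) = 3.44*m^6 - 4.76*m^5 + 4.99*m^4 - 4.76*m^3 + 2.77*m^2 + 1.86*m - 5.22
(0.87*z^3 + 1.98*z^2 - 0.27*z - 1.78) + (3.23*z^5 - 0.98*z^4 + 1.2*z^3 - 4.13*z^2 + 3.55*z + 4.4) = 3.23*z^5 - 0.98*z^4 + 2.07*z^3 - 2.15*z^2 + 3.28*z + 2.62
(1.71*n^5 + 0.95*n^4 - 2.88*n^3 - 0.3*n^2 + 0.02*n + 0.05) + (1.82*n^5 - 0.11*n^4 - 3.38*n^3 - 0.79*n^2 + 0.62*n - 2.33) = 3.53*n^5 + 0.84*n^4 - 6.26*n^3 - 1.09*n^2 + 0.64*n - 2.28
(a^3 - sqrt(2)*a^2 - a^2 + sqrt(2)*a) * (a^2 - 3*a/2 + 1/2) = a^5 - 5*a^4/2 - sqrt(2)*a^4 + 2*a^3 + 5*sqrt(2)*a^3/2 - 2*sqrt(2)*a^2 - a^2/2 + sqrt(2)*a/2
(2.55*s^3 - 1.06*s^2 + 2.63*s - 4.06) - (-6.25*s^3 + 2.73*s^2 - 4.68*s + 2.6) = 8.8*s^3 - 3.79*s^2 + 7.31*s - 6.66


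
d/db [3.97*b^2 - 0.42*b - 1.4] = 7.94*b - 0.42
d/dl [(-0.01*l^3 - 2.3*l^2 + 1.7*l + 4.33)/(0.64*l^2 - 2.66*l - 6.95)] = (-0.0064*l^4 + 0.0531999999999999*l^3 + 5.2385*l^2 + 26.4276*l - 0.297199999999998)/(0.4096*l^4 - 3.4048*l^3 - 1.8204*l^2 + 36.974*l + 48.3025)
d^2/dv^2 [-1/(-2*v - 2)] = (v + 1)^(-3)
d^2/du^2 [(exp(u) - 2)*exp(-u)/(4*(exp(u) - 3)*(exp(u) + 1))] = (2*exp(5*u) - 12*exp(4*u) + 30*exp(3*u) - 13*exp(2*u) - 18*exp(u) - 9)*exp(-u)/(2*(exp(6*u) - 6*exp(5*u) + 3*exp(4*u) + 28*exp(3*u) - 9*exp(2*u) - 54*exp(u) - 27))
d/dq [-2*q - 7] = -2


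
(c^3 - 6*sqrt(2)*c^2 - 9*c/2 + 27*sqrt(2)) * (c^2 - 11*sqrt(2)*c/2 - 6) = c^5 - 23*sqrt(2)*c^4/2 + 111*c^3/2 + 351*sqrt(2)*c^2/4 - 270*c - 162*sqrt(2)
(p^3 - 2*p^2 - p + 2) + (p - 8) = p^3 - 2*p^2 - 6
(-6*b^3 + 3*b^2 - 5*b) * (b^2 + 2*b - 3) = -6*b^5 - 9*b^4 + 19*b^3 - 19*b^2 + 15*b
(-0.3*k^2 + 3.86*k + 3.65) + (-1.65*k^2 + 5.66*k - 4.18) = -1.95*k^2 + 9.52*k - 0.53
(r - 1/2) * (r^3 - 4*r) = r^4 - r^3/2 - 4*r^2 + 2*r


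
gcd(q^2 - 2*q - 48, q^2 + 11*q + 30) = q + 6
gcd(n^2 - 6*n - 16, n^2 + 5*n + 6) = n + 2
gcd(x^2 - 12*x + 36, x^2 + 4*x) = 1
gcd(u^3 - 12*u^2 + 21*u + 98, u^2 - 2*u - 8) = u + 2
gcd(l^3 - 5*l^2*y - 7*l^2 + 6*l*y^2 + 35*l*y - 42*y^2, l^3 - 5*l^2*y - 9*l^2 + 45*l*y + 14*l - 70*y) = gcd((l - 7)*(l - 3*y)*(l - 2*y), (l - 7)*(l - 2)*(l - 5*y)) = l - 7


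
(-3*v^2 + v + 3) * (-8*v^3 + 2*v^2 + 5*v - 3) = 24*v^5 - 14*v^4 - 37*v^3 + 20*v^2 + 12*v - 9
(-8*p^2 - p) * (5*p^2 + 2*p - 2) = -40*p^4 - 21*p^3 + 14*p^2 + 2*p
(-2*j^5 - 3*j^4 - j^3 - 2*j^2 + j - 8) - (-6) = -2*j^5 - 3*j^4 - j^3 - 2*j^2 + j - 2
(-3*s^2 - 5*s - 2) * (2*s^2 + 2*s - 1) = -6*s^4 - 16*s^3 - 11*s^2 + s + 2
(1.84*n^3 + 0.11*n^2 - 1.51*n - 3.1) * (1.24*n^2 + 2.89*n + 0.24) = 2.2816*n^5 + 5.454*n^4 - 1.1129*n^3 - 8.1815*n^2 - 9.3214*n - 0.744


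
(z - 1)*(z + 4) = z^2 + 3*z - 4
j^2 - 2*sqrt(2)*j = j*(j - 2*sqrt(2))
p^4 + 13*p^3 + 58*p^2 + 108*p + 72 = (p + 2)^2*(p + 3)*(p + 6)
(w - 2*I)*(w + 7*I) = w^2 + 5*I*w + 14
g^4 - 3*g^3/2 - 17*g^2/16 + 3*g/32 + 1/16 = (g - 2)*(g - 1/4)*(g + 1/4)*(g + 1/2)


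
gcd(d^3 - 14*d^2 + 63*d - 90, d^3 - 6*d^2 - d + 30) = d^2 - 8*d + 15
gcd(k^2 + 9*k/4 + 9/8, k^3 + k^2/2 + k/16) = 1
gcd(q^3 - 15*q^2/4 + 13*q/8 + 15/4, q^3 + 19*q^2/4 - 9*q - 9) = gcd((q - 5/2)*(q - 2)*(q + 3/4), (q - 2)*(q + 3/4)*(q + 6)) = q^2 - 5*q/4 - 3/2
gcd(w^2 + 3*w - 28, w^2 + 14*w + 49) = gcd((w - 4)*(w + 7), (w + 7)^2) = w + 7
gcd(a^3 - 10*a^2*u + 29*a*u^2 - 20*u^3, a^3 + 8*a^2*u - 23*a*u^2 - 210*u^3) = -a + 5*u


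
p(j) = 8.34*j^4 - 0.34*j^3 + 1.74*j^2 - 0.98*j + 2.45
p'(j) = 33.36*j^3 - 1.02*j^2 + 3.48*j - 0.98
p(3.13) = 806.47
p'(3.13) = 1022.88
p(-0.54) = 4.25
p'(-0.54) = -8.41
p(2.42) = 291.49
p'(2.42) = 474.26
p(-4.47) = 3401.60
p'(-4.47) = -3016.45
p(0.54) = 3.08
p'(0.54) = 5.85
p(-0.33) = 3.07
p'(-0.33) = -3.44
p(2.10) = 167.11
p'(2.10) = 310.78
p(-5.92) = 10383.38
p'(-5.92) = -6978.68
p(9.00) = 54605.45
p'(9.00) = 24267.16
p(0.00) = 2.45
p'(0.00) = -0.98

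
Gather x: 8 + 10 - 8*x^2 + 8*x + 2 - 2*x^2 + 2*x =-10*x^2 + 10*x + 20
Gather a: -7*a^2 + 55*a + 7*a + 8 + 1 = -7*a^2 + 62*a + 9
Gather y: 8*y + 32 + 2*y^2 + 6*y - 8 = 2*y^2 + 14*y + 24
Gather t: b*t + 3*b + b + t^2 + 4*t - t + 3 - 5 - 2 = 4*b + t^2 + t*(b + 3) - 4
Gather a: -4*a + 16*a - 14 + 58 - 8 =12*a + 36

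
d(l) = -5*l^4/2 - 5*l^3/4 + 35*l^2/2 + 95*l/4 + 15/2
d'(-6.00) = 1838.75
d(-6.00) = -2475.00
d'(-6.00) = 1838.75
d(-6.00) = -2475.00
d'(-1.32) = -5.98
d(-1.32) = 1.93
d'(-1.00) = -5.00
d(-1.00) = 0.00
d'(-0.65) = 2.16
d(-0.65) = -0.65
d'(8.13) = -5313.24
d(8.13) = -10236.43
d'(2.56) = -79.00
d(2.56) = 54.64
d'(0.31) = 33.94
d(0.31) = 16.48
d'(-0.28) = 13.88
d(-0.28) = 2.23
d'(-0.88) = -3.14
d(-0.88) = -0.50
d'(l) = -10*l^3 - 15*l^2/4 + 35*l + 95/4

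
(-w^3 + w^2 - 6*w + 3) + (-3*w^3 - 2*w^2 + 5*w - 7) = -4*w^3 - w^2 - w - 4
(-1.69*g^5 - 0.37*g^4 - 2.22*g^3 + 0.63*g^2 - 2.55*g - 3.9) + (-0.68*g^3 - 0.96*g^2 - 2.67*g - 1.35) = -1.69*g^5 - 0.37*g^4 - 2.9*g^3 - 0.33*g^2 - 5.22*g - 5.25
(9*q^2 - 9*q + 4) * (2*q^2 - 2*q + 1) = 18*q^4 - 36*q^3 + 35*q^2 - 17*q + 4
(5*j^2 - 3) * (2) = 10*j^2 - 6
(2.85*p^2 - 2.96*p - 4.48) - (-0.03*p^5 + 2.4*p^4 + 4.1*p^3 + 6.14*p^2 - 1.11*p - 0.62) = 0.03*p^5 - 2.4*p^4 - 4.1*p^3 - 3.29*p^2 - 1.85*p - 3.86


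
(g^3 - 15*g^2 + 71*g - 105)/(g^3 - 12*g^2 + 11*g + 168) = (g^2 - 8*g + 15)/(g^2 - 5*g - 24)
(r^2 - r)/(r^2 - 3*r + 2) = r/(r - 2)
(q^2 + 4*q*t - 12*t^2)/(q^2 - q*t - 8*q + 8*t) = (q^2 + 4*q*t - 12*t^2)/(q^2 - q*t - 8*q + 8*t)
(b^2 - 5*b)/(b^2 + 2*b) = (b - 5)/(b + 2)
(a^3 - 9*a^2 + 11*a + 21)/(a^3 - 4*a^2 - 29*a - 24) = (a^2 - 10*a + 21)/(a^2 - 5*a - 24)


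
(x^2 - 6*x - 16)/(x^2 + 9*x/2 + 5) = 2*(x - 8)/(2*x + 5)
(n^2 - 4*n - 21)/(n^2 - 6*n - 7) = (n + 3)/(n + 1)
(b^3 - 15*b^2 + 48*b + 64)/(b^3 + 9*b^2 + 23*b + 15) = (b^2 - 16*b + 64)/(b^2 + 8*b + 15)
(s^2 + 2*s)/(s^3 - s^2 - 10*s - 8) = s/(s^2 - 3*s - 4)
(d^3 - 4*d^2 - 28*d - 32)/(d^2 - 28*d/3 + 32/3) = 3*(d^2 + 4*d + 4)/(3*d - 4)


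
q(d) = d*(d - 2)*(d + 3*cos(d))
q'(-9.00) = 456.07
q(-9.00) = -1161.61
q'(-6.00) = 51.44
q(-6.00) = -149.74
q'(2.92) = 0.89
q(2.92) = -0.02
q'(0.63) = -1.60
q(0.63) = -2.64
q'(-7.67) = 416.40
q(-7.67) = -528.17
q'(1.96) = 1.72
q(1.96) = -0.06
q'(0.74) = -0.58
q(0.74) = -2.76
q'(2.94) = 1.11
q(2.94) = 0.00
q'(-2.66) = 68.55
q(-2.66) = -65.93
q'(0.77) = -0.31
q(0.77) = -2.77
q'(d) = d*(1 - 3*sin(d))*(d - 2) + d*(d + 3*cos(d)) + (d - 2)*(d + 3*cos(d))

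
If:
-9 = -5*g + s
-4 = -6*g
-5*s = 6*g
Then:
No Solution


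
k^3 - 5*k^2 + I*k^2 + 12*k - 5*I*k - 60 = (k - 5)*(k - 3*I)*(k + 4*I)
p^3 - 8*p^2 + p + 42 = (p - 7)*(p - 3)*(p + 2)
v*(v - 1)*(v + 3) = v^3 + 2*v^2 - 3*v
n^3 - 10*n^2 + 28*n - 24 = (n - 6)*(n - 2)^2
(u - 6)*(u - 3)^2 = u^3 - 12*u^2 + 45*u - 54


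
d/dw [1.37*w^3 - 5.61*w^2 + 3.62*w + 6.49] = 4.11*w^2 - 11.22*w + 3.62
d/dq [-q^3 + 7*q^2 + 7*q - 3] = -3*q^2 + 14*q + 7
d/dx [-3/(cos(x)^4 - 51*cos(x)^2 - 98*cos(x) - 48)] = 6*(-2*cos(x)^3 + 51*cos(x) + 49)*sin(x)/((cos(x) + 1)^4*(sin(x)^2 + 2*cos(x) + 47)^2)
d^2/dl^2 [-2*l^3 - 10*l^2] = -12*l - 20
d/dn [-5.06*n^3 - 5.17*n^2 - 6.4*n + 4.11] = -15.18*n^2 - 10.34*n - 6.4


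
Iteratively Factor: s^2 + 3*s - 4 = (s + 4)*(s - 1)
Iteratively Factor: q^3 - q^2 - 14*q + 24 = (q - 3)*(q^2 + 2*q - 8) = (q - 3)*(q + 4)*(q - 2)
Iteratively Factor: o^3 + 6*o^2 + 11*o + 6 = (o + 3)*(o^2 + 3*o + 2) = (o + 1)*(o + 3)*(o + 2)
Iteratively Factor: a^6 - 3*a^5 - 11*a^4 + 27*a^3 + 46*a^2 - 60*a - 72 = (a - 3)*(a^5 - 11*a^3 - 6*a^2 + 28*a + 24) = (a - 3)*(a + 2)*(a^4 - 2*a^3 - 7*a^2 + 8*a + 12) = (a - 3)^2*(a + 2)*(a^3 + a^2 - 4*a - 4) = (a - 3)^2*(a + 2)^2*(a^2 - a - 2) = (a - 3)^2*(a - 2)*(a + 2)^2*(a + 1)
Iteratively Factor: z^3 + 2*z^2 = (z)*(z^2 + 2*z) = z*(z + 2)*(z)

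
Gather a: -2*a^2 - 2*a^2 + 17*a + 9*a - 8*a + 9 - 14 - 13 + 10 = -4*a^2 + 18*a - 8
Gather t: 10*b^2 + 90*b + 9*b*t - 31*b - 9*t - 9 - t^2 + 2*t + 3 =10*b^2 + 59*b - t^2 + t*(9*b - 7) - 6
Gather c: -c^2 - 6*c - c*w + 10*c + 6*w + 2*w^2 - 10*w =-c^2 + c*(4 - w) + 2*w^2 - 4*w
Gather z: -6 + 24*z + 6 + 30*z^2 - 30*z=30*z^2 - 6*z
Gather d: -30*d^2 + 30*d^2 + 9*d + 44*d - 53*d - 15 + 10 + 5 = 0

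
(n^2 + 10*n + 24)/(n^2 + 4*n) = (n + 6)/n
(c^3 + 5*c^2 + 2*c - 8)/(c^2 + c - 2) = c + 4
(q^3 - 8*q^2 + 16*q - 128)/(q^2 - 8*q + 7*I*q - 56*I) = (q^2 + 16)/(q + 7*I)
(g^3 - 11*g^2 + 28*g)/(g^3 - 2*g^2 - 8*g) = (g - 7)/(g + 2)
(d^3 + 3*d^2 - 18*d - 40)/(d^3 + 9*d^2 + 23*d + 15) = (d^2 - 2*d - 8)/(d^2 + 4*d + 3)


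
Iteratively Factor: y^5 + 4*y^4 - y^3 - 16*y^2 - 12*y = (y + 1)*(y^4 + 3*y^3 - 4*y^2 - 12*y) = y*(y + 1)*(y^3 + 3*y^2 - 4*y - 12) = y*(y + 1)*(y + 3)*(y^2 - 4) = y*(y + 1)*(y + 2)*(y + 3)*(y - 2)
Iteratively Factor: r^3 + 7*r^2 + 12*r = (r + 3)*(r^2 + 4*r) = r*(r + 3)*(r + 4)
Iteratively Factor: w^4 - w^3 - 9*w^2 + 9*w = (w - 3)*(w^3 + 2*w^2 - 3*w) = w*(w - 3)*(w^2 + 2*w - 3) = w*(w - 3)*(w - 1)*(w + 3)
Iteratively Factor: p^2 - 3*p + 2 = (p - 2)*(p - 1)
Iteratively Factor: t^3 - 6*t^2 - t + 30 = (t - 3)*(t^2 - 3*t - 10) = (t - 5)*(t - 3)*(t + 2)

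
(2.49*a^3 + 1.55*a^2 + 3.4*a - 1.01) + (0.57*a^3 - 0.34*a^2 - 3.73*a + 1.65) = 3.06*a^3 + 1.21*a^2 - 0.33*a + 0.64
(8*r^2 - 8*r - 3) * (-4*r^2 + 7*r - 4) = -32*r^4 + 88*r^3 - 76*r^2 + 11*r + 12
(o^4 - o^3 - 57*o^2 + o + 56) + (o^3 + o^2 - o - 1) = o^4 - 56*o^2 + 55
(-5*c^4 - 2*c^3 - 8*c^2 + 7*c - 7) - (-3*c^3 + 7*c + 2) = -5*c^4 + c^3 - 8*c^2 - 9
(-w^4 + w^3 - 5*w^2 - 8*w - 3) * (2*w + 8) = -2*w^5 - 6*w^4 - 2*w^3 - 56*w^2 - 70*w - 24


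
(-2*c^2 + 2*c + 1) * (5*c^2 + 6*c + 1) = -10*c^4 - 2*c^3 + 15*c^2 + 8*c + 1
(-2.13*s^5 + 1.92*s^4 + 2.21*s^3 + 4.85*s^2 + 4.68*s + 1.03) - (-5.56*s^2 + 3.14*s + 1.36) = -2.13*s^5 + 1.92*s^4 + 2.21*s^3 + 10.41*s^2 + 1.54*s - 0.33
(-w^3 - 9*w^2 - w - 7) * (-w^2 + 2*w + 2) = w^5 + 7*w^4 - 19*w^3 - 13*w^2 - 16*w - 14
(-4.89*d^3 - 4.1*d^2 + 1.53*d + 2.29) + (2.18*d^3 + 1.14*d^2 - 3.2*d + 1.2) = -2.71*d^3 - 2.96*d^2 - 1.67*d + 3.49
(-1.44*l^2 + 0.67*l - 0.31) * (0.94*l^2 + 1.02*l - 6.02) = -1.3536*l^4 - 0.839*l^3 + 9.0608*l^2 - 4.3496*l + 1.8662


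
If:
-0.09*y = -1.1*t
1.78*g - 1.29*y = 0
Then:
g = 0.724719101123595*y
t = 0.0818181818181818*y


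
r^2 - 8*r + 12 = (r - 6)*(r - 2)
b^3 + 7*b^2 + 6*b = b*(b + 1)*(b + 6)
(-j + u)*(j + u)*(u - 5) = -j^2*u + 5*j^2 + u^3 - 5*u^2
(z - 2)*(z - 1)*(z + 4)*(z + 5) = z^4 + 6*z^3 - 5*z^2 - 42*z + 40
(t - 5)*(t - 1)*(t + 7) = t^3 + t^2 - 37*t + 35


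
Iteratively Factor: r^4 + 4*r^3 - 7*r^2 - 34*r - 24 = (r - 3)*(r^3 + 7*r^2 + 14*r + 8) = (r - 3)*(r + 2)*(r^2 + 5*r + 4) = (r - 3)*(r + 1)*(r + 2)*(r + 4)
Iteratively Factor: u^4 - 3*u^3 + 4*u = (u - 2)*(u^3 - u^2 - 2*u) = (u - 2)^2*(u^2 + u) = u*(u - 2)^2*(u + 1)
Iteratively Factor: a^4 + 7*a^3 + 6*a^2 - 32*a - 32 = (a - 2)*(a^3 + 9*a^2 + 24*a + 16) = (a - 2)*(a + 4)*(a^2 + 5*a + 4) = (a - 2)*(a + 1)*(a + 4)*(a + 4)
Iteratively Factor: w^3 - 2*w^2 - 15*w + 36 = (w - 3)*(w^2 + w - 12) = (w - 3)*(w + 4)*(w - 3)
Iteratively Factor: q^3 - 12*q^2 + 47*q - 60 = (q - 5)*(q^2 - 7*q + 12) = (q - 5)*(q - 3)*(q - 4)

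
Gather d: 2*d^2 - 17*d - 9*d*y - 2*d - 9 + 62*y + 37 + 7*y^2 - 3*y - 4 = 2*d^2 + d*(-9*y - 19) + 7*y^2 + 59*y + 24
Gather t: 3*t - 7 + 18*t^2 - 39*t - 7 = 18*t^2 - 36*t - 14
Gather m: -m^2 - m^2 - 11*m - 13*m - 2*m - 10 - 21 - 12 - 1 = -2*m^2 - 26*m - 44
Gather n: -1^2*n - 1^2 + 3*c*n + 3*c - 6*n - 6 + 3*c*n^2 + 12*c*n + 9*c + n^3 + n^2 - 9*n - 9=12*c + n^3 + n^2*(3*c + 1) + n*(15*c - 16) - 16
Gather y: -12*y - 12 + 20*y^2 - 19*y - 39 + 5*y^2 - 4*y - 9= 25*y^2 - 35*y - 60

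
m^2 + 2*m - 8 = (m - 2)*(m + 4)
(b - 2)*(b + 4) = b^2 + 2*b - 8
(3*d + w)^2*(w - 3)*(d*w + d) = 9*d^3*w^2 - 18*d^3*w - 27*d^3 + 6*d^2*w^3 - 12*d^2*w^2 - 18*d^2*w + d*w^4 - 2*d*w^3 - 3*d*w^2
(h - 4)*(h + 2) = h^2 - 2*h - 8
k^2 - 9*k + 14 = (k - 7)*(k - 2)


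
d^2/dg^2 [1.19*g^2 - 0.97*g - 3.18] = 2.38000000000000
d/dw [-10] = 0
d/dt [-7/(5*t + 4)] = 35/(5*t + 4)^2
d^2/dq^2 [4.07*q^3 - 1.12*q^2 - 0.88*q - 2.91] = 24.42*q - 2.24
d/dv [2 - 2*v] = -2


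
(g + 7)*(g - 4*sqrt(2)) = g^2 - 4*sqrt(2)*g + 7*g - 28*sqrt(2)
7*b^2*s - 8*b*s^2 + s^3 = s*(-7*b + s)*(-b + s)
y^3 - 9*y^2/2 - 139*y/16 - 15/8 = (y - 6)*(y + 1/4)*(y + 5/4)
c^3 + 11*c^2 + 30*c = c*(c + 5)*(c + 6)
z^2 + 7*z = z*(z + 7)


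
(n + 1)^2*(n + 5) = n^3 + 7*n^2 + 11*n + 5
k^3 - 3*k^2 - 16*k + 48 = (k - 4)*(k - 3)*(k + 4)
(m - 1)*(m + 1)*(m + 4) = m^3 + 4*m^2 - m - 4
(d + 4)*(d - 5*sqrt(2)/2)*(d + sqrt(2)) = d^3 - 3*sqrt(2)*d^2/2 + 4*d^2 - 6*sqrt(2)*d - 5*d - 20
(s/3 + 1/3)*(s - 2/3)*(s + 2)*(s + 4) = s^4/3 + 19*s^3/9 + 28*s^2/9 - 4*s/9 - 16/9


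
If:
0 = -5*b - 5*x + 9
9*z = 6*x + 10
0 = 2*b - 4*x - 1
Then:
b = 41/30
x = 13/30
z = 7/5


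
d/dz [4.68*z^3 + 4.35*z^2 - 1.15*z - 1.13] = 14.04*z^2 + 8.7*z - 1.15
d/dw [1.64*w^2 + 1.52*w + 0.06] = 3.28*w + 1.52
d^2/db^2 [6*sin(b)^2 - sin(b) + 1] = sin(b) + 12*cos(2*b)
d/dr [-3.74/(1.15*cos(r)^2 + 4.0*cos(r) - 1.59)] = -(8.602*cos(r) + 14.96)*sin(r)/(1.15*cos(r)^2 + 4.0*cos(r) - 1.59)^2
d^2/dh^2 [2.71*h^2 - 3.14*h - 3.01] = 5.42000000000000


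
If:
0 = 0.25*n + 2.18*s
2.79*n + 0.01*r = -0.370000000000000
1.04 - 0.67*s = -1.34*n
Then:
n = -0.73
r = 167.79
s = 0.08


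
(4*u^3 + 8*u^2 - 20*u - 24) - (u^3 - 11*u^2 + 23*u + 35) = 3*u^3 + 19*u^2 - 43*u - 59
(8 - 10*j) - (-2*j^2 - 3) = 2*j^2 - 10*j + 11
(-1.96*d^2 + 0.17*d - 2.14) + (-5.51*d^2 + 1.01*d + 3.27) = -7.47*d^2 + 1.18*d + 1.13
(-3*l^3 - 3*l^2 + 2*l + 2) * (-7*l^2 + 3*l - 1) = 21*l^5 + 12*l^4 - 20*l^3 - 5*l^2 + 4*l - 2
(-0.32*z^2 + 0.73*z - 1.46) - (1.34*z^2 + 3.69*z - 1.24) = -1.66*z^2 - 2.96*z - 0.22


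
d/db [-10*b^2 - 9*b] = -20*b - 9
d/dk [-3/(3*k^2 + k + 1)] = 3*(6*k + 1)/(3*k^2 + k + 1)^2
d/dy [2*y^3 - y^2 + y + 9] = 6*y^2 - 2*y + 1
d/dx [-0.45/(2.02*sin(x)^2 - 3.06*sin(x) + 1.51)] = (1.818*sin(x) - 1.377)*cos(x)/(2.02*sin(x)^2 - 3.06*sin(x) + 1.51)^2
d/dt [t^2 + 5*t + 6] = 2*t + 5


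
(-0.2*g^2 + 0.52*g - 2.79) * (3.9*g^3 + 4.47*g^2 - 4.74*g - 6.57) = -0.78*g^5 + 1.134*g^4 - 7.6086*g^3 - 13.6221*g^2 + 9.8082*g + 18.3303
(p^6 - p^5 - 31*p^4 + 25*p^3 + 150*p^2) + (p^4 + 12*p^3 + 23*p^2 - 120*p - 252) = p^6 - p^5 - 30*p^4 + 37*p^3 + 173*p^2 - 120*p - 252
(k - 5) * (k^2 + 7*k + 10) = k^3 + 2*k^2 - 25*k - 50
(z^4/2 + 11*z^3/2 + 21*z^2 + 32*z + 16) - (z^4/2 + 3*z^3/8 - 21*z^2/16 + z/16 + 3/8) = 41*z^3/8 + 357*z^2/16 + 511*z/16 + 125/8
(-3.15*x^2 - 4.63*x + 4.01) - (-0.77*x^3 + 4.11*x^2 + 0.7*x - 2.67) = 0.77*x^3 - 7.26*x^2 - 5.33*x + 6.68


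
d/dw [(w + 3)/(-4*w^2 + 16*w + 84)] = 1/(4*(w^2 - 14*w + 49))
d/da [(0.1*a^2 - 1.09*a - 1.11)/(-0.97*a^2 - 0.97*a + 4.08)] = (-1.1543*a^2 - 1.3374*a - 5.5239)/(0.9409*a^4 + 1.8818*a^3 - 6.9743*a^2 - 7.9152*a + 16.6464)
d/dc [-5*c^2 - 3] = -10*c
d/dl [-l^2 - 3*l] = -2*l - 3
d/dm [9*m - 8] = 9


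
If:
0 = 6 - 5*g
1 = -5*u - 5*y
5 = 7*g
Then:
No Solution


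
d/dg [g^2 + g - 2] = 2*g + 1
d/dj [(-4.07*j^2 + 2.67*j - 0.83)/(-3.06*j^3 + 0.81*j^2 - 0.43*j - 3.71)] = (-12.4542*j^4 + 16.3404*j^3 - 8.032*j^2 + 31.544*j - 10.2626)/(9.3636*j^6 - 4.9572*j^5 + 3.2877*j^4 + 22.0086*j^3 - 5.8253*j^2 + 3.1906*j + 13.7641)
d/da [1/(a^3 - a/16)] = 16*(1 - 48*a^2)/(a^2*(16*a^2 - 1)^2)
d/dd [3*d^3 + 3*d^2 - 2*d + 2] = 9*d^2 + 6*d - 2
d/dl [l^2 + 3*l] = 2*l + 3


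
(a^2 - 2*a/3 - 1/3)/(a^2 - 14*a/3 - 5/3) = (a - 1)/(a - 5)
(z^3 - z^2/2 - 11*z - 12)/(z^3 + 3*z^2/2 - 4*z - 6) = (z - 4)/(z - 2)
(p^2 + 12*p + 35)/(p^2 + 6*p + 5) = (p + 7)/(p + 1)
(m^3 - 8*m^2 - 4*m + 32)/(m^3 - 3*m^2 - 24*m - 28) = (m^2 - 10*m + 16)/(m^2 - 5*m - 14)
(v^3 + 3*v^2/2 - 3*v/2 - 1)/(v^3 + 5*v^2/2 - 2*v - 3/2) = (v + 2)/(v + 3)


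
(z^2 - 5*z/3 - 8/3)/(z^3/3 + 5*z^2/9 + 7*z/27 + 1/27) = 9*(3*z - 8)/(9*z^2 + 6*z + 1)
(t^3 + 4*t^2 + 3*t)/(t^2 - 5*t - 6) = t*(t + 3)/(t - 6)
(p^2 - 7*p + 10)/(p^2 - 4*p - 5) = (p - 2)/(p + 1)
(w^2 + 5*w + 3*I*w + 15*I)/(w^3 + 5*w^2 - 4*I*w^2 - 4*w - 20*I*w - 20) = (w + 3*I)/(w^2 - 4*I*w - 4)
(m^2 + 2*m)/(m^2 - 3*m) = (m + 2)/(m - 3)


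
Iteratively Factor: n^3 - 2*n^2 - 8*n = (n - 4)*(n^2 + 2*n) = (n - 4)*(n + 2)*(n)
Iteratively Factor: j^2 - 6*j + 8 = (j - 4)*(j - 2)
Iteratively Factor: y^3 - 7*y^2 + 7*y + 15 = (y + 1)*(y^2 - 8*y + 15) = (y - 5)*(y + 1)*(y - 3)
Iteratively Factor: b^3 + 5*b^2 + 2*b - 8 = (b + 2)*(b^2 + 3*b - 4) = (b + 2)*(b + 4)*(b - 1)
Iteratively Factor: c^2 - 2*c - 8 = (c - 4)*(c + 2)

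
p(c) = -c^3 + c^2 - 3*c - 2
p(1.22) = -5.99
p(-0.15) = -1.52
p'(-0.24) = -3.65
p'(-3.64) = -50.03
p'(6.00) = -99.00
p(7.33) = -364.09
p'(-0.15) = -3.37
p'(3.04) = -24.64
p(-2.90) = 39.50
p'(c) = -3*c^2 + 2*c - 3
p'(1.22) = -5.03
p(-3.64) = 70.40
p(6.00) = -200.00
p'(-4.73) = -79.58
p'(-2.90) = -34.03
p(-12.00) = 1906.00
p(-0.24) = -1.21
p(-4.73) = 140.39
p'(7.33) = -149.53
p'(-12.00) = -459.00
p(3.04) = -29.97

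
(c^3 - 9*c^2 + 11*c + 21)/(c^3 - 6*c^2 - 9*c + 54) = (c^2 - 6*c - 7)/(c^2 - 3*c - 18)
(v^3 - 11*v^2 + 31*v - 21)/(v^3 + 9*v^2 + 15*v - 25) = (v^2 - 10*v + 21)/(v^2 + 10*v + 25)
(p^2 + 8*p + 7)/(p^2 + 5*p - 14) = (p + 1)/(p - 2)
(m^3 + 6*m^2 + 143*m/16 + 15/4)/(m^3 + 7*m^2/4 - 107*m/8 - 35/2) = (4*m + 3)/(2*(2*m - 7))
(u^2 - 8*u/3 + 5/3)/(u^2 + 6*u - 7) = (u - 5/3)/(u + 7)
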